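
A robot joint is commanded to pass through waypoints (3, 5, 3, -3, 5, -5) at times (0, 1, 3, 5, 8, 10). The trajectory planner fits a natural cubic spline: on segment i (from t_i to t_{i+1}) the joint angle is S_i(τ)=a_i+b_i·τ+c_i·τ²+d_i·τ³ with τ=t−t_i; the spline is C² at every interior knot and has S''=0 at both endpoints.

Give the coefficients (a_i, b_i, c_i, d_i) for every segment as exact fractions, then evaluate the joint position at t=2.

  seg 0: a=3 b=6682/2823 c=0 d=-1036/2823
  seg 1: a=5 b=3574/2823 c=-1036/941 d=-181/11292
  seg 2: a=3 b=-9401/2823 c=-2253/1882 d=7691/11292
  seg 3: a=-3 b=154/2823 c=2719/941 d=-5699/8469
  seg 4: a=5 b=-2195/2823 c=-2980/941 d=1490/2823
S(2) = 19381/3764

Δ: Δ0=2, Δ1=-1, Δ2=-3, Δ3=8/3, Δ4=-5
row 1: diag=6, rhs=-18; c'=1/3, d'=-3
row 2: denom=8−2·1/3=22/3; d'=(-12−2·-3)/(22/3)=-9/11
row 3: denom=10−2·3/11=104/11; d'=(34−2·-9/11)/(104/11)=49/13
row 4: denom=10−3·33/104=941/104; d'=(-46−3·49/13)/(941/104)=-5960/941
back: M4=-5960/941
back: M3=49/13−33/104·-5960/941=5438/941
back: M2=-9/11−3/11·5438/941=-2253/941
back: M1=-3−1/3·-2253/941=-2072/941
M: M0=0, M1=-2072/941, M2=-2253/941, M3=5438/941, M4=-5960/941, M5=0
seg 0: a=3, c=M0/2=0, d=(M1−M0)/(6·1)=-1036/2823, b=Δ0−h0·(2M0+M1)/6=6682/2823
seg 1: a=5, c=M1/2=-1036/941, d=(M2−M1)/(6·2)=-181/11292, b=Δ1−h1·(2M1+M2)/6=3574/2823
seg 2: a=3, c=M2/2=-2253/1882, d=(M3−M2)/(6·2)=7691/11292, b=Δ2−h2·(2M2+M3)/6=-9401/2823
seg 3: a=-3, c=M3/2=2719/941, d=(M4−M3)/(6·3)=-5699/8469, b=Δ3−h3·(2M3+M4)/6=154/2823
seg 4: a=5, c=M4/2=-2980/941, d=(M5−M4)/(6·2)=1490/2823, b=Δ4−h4·(2M4+M5)/6=-2195/2823
t_q=2 → seg 1, τ=1; S=5+3574/2823·τ+-1036/941·τ²+-181/11292·τ³=19381/3764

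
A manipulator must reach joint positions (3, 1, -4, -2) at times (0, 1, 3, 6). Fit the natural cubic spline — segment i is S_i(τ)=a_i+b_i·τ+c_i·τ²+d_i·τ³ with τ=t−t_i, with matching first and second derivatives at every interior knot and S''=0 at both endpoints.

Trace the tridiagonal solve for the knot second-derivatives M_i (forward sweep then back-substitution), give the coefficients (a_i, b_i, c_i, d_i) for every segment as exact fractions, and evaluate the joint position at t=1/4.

  seg 0: a=3 b=-151/84 c=0 d=-17/84
  seg 1: a=1 b=-101/42 c=-17/28 d=47/168
  seg 2: a=-4 b=-31/21 c=15/14 d=-5/42
S(1/4) = 4565/1792

Δ: Δ0=-2, Δ1=-5/2, Δ2=2/3
row 1: diag=6, rhs=-3; c'=1/3, d'=-1/2
row 2: denom=10−2·1/3=28/3; d'=(19−2·-1/2)/(28/3)=15/7
back: M2=15/7
back: M1=-1/2−1/3·15/7=-17/14
M: M0=0, M1=-17/14, M2=15/7, M3=0
seg 0: a=3, c=M0/2=0, d=(M1−M0)/(6·1)=-17/84, b=Δ0−h0·(2M0+M1)/6=-151/84
seg 1: a=1, c=M1/2=-17/28, d=(M2−M1)/(6·2)=47/168, b=Δ1−h1·(2M1+M2)/6=-101/42
seg 2: a=-4, c=M2/2=15/14, d=(M3−M2)/(6·3)=-5/42, b=Δ2−h2·(2M2+M3)/6=-31/21
t_q=1/4 → seg 0, τ=1/4; S=3+-151/84·τ+0·τ²+-17/84·τ³=4565/1792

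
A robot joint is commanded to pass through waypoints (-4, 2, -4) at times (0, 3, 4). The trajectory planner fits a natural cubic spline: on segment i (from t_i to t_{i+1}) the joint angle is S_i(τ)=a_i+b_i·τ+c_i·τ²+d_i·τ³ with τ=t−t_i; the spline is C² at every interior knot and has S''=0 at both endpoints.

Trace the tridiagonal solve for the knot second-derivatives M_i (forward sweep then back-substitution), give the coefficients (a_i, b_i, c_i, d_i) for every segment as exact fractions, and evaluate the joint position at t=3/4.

  seg 0: a=-4 b=5 c=0 d=-1/3
  seg 1: a=2 b=-4 c=-3 d=1
S(3/4) = -25/64

Δ: Δ0=2, Δ1=-6
row 1: diag=8, rhs=-48; c'=1/8, d'=-6
back: M1=-6
M: M0=0, M1=-6, M2=0
seg 0: a=-4, c=M0/2=0, d=(M1−M0)/(6·3)=-1/3, b=Δ0−h0·(2M0+M1)/6=5
seg 1: a=2, c=M1/2=-3, d=(M2−M1)/(6·1)=1, b=Δ1−h1·(2M1+M2)/6=-4
t_q=3/4 → seg 0, τ=3/4; S=-4+5·τ+0·τ²+-1/3·τ³=-25/64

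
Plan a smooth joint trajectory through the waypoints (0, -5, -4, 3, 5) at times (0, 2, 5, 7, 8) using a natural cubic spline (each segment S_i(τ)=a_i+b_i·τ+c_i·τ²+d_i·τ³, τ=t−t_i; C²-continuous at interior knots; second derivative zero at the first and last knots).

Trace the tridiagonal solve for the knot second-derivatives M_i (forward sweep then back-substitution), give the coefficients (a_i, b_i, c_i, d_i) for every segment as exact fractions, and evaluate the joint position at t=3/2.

  seg 0: a=0 b=-4351/1518 c=0 d=139/1518
  seg 1: a=-5 b=-2683/1518 c=139/253 d=229/4554
  seg 2: a=-4 b=2191/759 c=507/506 d=-2111/6072
  seg 3: a=3 b=4133/1518 c=-1097/1012 d=1097/3036
S(3/2) = -16153/4048

Δ: Δ0=-5/2, Δ1=1/3, Δ2=7/2, Δ3=2
row 1: diag=10, rhs=17; c'=3/10, d'=17/10
row 2: denom=10−3·3/10=91/10; d'=(19−3·17/10)/(91/10)=139/91
row 3: denom=6−2·20/91=506/91; d'=(-9−2·139/91)/(506/91)=-1097/506
back: M3=-1097/506
back: M2=139/91−20/91·-1097/506=507/253
back: M1=17/10−3/10·507/253=278/253
M: M0=0, M1=278/253, M2=507/253, M3=-1097/506, M4=0
seg 0: a=0, c=M0/2=0, d=(M1−M0)/(6·2)=139/1518, b=Δ0−h0·(2M0+M1)/6=-4351/1518
seg 1: a=-5, c=M1/2=139/253, d=(M2−M1)/(6·3)=229/4554, b=Δ1−h1·(2M1+M2)/6=-2683/1518
seg 2: a=-4, c=M2/2=507/506, d=(M3−M2)/(6·2)=-2111/6072, b=Δ2−h2·(2M2+M3)/6=2191/759
seg 3: a=3, c=M3/2=-1097/1012, d=(M4−M3)/(6·1)=1097/3036, b=Δ3−h3·(2M3+M4)/6=4133/1518
t_q=3/2 → seg 0, τ=3/2; S=0+-4351/1518·τ+0·τ²+139/1518·τ³=-16153/4048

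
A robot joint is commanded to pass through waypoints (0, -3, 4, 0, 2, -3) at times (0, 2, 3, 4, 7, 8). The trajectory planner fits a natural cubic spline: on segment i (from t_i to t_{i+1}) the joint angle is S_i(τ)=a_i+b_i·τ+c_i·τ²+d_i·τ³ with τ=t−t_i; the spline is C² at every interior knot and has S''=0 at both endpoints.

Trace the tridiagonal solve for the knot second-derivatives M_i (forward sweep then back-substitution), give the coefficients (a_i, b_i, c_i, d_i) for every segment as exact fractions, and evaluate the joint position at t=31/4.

Δ: Δ0=-3/2, Δ1=7, Δ2=-4, Δ3=2/3, Δ4=-5
row 1: diag=6, rhs=51; c'=1/6, d'=17/2
row 2: denom=4−1·1/6=23/6; d'=(-66−1·17/2)/(23/6)=-447/23
row 3: denom=8−1·6/23=178/23; d'=(28−1·-447/23)/(178/23)=1091/178
row 4: denom=8−3·69/178=1217/178; d'=(-34−3·1091/178)/(1217/178)=-9325/1217
back: M4=-9325/1217
back: M3=1091/178−69/178·-9325/1217=11074/1217
back: M2=-447/23−6/23·11074/1217=-26541/1217
back: M1=17/2−1/6·-26541/1217=14768/1217
M: M0=0, M1=14768/1217, M2=-26541/1217, M3=11074/1217, M4=-9325/1217, M5=0
seg 0: a=0, c=M0/2=0, d=(M1−M0)/(6·2)=3692/3651, b=Δ0−h0·(2M0+M1)/6=-40489/7302
seg 1: a=-3, c=M1/2=7384/1217, d=(M2−M1)/(6·1)=-41309/7302, b=Δ1−h1·(2M1+M2)/6=48119/7302
seg 2: a=4, c=M2/2=-26541/2434, d=(M3−M2)/(6·1)=37615/7302, b=Δ2−h2·(2M2+M3)/6=6400/3651
seg 3: a=0, c=M3/2=5537/1217, d=(M4−M3)/(6·3)=-20399/21906, b=Δ3−h3·(2M3+M4)/6=-33601/7302
seg 4: a=2, c=M4/2=-9325/2434, d=(M5−M4)/(6·1)=9325/7302, b=Δ4−h4·(2M4+M5)/6=-8930/3651
t_q=31/4 → seg 4, τ=3/4; S=2+-8930/3651·τ+-9325/2434·τ²+9325/7302·τ³=-225983/155776

  seg 0: a=0 b=-40489/7302 c=0 d=3692/3651
  seg 1: a=-3 b=48119/7302 c=7384/1217 d=-41309/7302
  seg 2: a=4 b=6400/3651 c=-26541/2434 d=37615/7302
  seg 3: a=0 b=-33601/7302 c=5537/1217 d=-20399/21906
  seg 4: a=2 b=-8930/3651 c=-9325/2434 d=9325/7302
S(31/4) = -225983/155776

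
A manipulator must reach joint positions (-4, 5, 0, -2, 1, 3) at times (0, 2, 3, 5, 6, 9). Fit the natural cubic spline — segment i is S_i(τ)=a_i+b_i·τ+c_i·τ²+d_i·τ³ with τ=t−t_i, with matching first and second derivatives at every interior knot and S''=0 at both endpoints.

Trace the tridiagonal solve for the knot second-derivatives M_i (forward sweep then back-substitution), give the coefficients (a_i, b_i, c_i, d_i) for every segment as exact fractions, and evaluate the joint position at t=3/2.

  seg 0: a=-4 b=69163/8718 c=0 d=-7483/8718
  seg 1: a=5 b=-20633/8718 c=-7483/1453 d=21941/8718
  seg 2: a=0 b=-22303/4359 c=6975/2906 d=-2981/17436
  seg 3: a=-2 b=10604/4359 c=1997/1453 d=-3518/4359
  seg 4: a=1 b=12032/4359 c=-1521/1453 d=169/1453
S(3/2) = 116313/23248

Δ: Δ0=9/2, Δ1=-5, Δ2=-1, Δ3=3, Δ4=2/3
row 1: diag=6, rhs=-57; c'=1/6, d'=-19/2
row 2: denom=6−1·1/6=35/6; d'=(24−1·-19/2)/(35/6)=201/35
row 3: denom=6−2·12/35=186/35; d'=(24−2·201/35)/(186/35)=73/31
row 4: denom=8−1·35/186=1453/186; d'=(-14−1·73/31)/(1453/186)=-3042/1453
back: M4=-3042/1453
back: M3=73/31−35/186·-3042/1453=3994/1453
back: M2=201/35−12/35·3994/1453=6975/1453
back: M1=-19/2−1/6·6975/1453=-14966/1453
M: M0=0, M1=-14966/1453, M2=6975/1453, M3=3994/1453, M4=-3042/1453, M5=0
seg 0: a=-4, c=M0/2=0, d=(M1−M0)/(6·2)=-7483/8718, b=Δ0−h0·(2M0+M1)/6=69163/8718
seg 1: a=5, c=M1/2=-7483/1453, d=(M2−M1)/(6·1)=21941/8718, b=Δ1−h1·(2M1+M2)/6=-20633/8718
seg 2: a=0, c=M2/2=6975/2906, d=(M3−M2)/(6·2)=-2981/17436, b=Δ2−h2·(2M2+M3)/6=-22303/4359
seg 3: a=-2, c=M3/2=1997/1453, d=(M4−M3)/(6·1)=-3518/4359, b=Δ3−h3·(2M3+M4)/6=10604/4359
seg 4: a=1, c=M4/2=-1521/1453, d=(M5−M4)/(6·3)=169/1453, b=Δ4−h4·(2M4+M5)/6=12032/4359
t_q=3/2 → seg 0, τ=3/2; S=-4+69163/8718·τ+0·τ²+-7483/8718·τ³=116313/23248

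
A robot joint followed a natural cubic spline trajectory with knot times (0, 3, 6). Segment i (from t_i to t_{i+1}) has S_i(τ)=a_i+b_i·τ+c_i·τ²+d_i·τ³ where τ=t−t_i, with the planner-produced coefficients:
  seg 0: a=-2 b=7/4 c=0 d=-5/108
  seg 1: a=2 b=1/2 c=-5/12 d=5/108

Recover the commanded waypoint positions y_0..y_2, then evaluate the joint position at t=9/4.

y_0=-2 y_1=2 y_2=1
S(9/4) = 361/256

y_0 = S_0(0) = a_0 = -2
y_1 = S_1(0) = a_1 = 2
y_2 = S_1(3) = 1
t_q=9/4 is in segment 0 (τ=9/4); S_0(τ)=361/256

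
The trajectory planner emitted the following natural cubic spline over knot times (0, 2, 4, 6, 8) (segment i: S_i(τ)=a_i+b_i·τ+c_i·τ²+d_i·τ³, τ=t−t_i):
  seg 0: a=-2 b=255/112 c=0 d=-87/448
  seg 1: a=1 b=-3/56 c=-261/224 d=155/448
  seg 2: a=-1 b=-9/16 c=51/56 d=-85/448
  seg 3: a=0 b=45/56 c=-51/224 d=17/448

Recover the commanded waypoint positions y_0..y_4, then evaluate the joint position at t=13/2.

y_0=-2 y_1=1 y_2=-1 y_3=0 y_4=1
S(13/2) = 179/512

y_0 = S_0(0) = a_0 = -2
y_1 = S_1(0) = a_1 = 1
y_2 = S_2(0) = a_2 = -1
y_3 = S_3(0) = a_3 = 0
y_4 = S_3(2) = 1
t_q=13/2 is in segment 3 (τ=1/2); S_3(τ)=179/512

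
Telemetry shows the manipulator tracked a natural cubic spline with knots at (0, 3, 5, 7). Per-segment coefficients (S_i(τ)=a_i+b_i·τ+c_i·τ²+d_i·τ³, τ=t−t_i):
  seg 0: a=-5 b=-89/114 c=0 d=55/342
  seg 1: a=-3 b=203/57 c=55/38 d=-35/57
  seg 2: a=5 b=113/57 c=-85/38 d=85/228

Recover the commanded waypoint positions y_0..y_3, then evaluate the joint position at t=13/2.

y_0 = S_0(0) = a_0 = -5
y_1 = S_1(0) = a_1 = -3
y_2 = S_2(0) = a_2 = 5
y_3 = S_2(2) = 3
t_q=13/2 is in segment 2 (τ=3/2); S_2(τ)=2553/608

y_0=-5 y_1=-3 y_2=5 y_3=3
S(13/2) = 2553/608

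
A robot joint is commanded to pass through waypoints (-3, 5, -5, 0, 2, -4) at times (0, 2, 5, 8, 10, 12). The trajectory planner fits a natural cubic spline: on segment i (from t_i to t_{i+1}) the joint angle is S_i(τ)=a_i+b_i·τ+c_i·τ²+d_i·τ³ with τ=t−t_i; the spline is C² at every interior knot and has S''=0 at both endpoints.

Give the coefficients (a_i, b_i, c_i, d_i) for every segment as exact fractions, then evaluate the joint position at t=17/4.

Δ: Δ0=4, Δ1=-10/3, Δ2=5/3, Δ3=1, Δ4=-3
row 1: diag=10, rhs=-44; c'=3/10, d'=-22/5
row 2: denom=12−3·3/10=111/10; d'=(30−3·-22/5)/(111/10)=144/37
row 3: denom=10−3·10/37=340/37; d'=(-4−3·144/37)/(340/37)=-29/17
row 4: denom=8−2·37/170=643/85; d'=(-24−2·-29/17)/(643/85)=-1750/643
back: M4=-1750/643
back: M3=-29/17−37/170·-1750/643=-716/643
back: M2=144/37−10/37·-716/643=2696/643
back: M1=-22/5−3/10·2696/643=-3638/643
M: M0=0, M1=-3638/643, M2=2696/643, M3=-716/643, M4=-1750/643, M5=0
seg 0: a=-3, c=M0/2=0, d=(M1−M0)/(6·2)=-1819/3858, b=Δ0−h0·(2M0+M1)/6=11354/1929
seg 1: a=5, c=M1/2=-1819/643, d=(M2−M1)/(6·3)=3167/5787, b=Δ1−h1·(2M1+M2)/6=440/1929
seg 2: a=-5, c=M2/2=1348/643, d=(M3−M2)/(6·3)=-1706/5787, b=Δ2−h2·(2M2+M3)/6=-3799/1929
seg 3: a=0, c=M3/2=-358/643, d=(M4−M3)/(6·2)=-517/3858, b=Δ3−h3·(2M3+M4)/6=5111/1929
seg 4: a=2, c=M4/2=-875/643, d=(M5−M4)/(6·2)=875/3858, b=Δ4−h4·(2M4+M5)/6=-2287/1929
t_q=17/4 → seg 1, τ=9/4; S=5+440/1929·τ+-1819/643·τ²+3167/5787·τ³=-105949/41152

  seg 0: a=-3 b=11354/1929 c=0 d=-1819/3858
  seg 1: a=5 b=440/1929 c=-1819/643 d=3167/5787
  seg 2: a=-5 b=-3799/1929 c=1348/643 d=-1706/5787
  seg 3: a=0 b=5111/1929 c=-358/643 d=-517/3858
  seg 4: a=2 b=-2287/1929 c=-875/643 d=875/3858
S(17/4) = -105949/41152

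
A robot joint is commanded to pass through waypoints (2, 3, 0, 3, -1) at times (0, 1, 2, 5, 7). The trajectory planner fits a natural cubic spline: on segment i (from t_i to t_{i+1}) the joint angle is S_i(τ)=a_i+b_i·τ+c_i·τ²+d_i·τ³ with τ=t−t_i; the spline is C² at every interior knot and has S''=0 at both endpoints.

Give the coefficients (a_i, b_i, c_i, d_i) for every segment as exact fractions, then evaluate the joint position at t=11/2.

Δ: Δ0=1, Δ1=-3, Δ2=1, Δ3=-2
row 1: diag=4, rhs=-24; c'=1/4, d'=-6
row 2: denom=8−1·1/4=31/4; d'=(24−1·-6)/(31/4)=120/31
row 3: denom=10−3·12/31=274/31; d'=(-18−3·120/31)/(274/31)=-459/137
back: M3=-459/137
back: M2=120/31−12/31·-459/137=708/137
back: M1=-6−1/4·708/137=-999/137
M: M0=0, M1=-999/137, M2=708/137, M3=-459/137, M4=0
seg 0: a=2, c=M0/2=0, d=(M1−M0)/(6·1)=-333/274, b=Δ0−h0·(2M0+M1)/6=607/274
seg 1: a=3, c=M1/2=-999/274, d=(M2−M1)/(6·1)=569/274, b=Δ1−h1·(2M1+M2)/6=-196/137
seg 2: a=0, c=M2/2=354/137, d=(M3−M2)/(6·3)=-389/822, b=Δ2−h2·(2M2+M3)/6=-683/274
seg 3: a=3, c=M3/2=-459/274, d=(M4−M3)/(6·2)=153/548, b=Δ3−h3·(2M3+M4)/6=32/137
t_q=11/2 → seg 3, τ=1/2; S=3+32/137·τ+-459/274·τ²+153/548·τ³=11981/4384

  seg 0: a=2 b=607/274 c=0 d=-333/274
  seg 1: a=3 b=-196/137 c=-999/274 d=569/274
  seg 2: a=0 b=-683/274 c=354/137 d=-389/822
  seg 3: a=3 b=32/137 c=-459/274 d=153/548
S(11/2) = 11981/4384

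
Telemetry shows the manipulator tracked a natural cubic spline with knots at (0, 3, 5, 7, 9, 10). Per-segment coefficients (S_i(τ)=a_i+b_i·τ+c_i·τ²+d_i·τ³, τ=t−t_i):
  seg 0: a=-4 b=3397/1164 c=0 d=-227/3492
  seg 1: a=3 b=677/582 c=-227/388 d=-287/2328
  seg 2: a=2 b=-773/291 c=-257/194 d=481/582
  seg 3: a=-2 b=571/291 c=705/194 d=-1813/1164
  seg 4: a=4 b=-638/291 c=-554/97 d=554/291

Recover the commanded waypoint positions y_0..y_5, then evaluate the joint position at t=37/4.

y_0=-4 y_1=3 y_2=2 y_3=-2 y_4=4 y_5=-2
S(37/4) = 9699/3104

y_0 = S_0(0) = a_0 = -4
y_1 = S_1(0) = a_1 = 3
y_2 = S_2(0) = a_2 = 2
y_3 = S_3(0) = a_3 = -2
y_4 = S_4(0) = a_4 = 4
y_5 = S_4(1) = -2
t_q=37/4 is in segment 4 (τ=1/4); S_4(τ)=9699/3104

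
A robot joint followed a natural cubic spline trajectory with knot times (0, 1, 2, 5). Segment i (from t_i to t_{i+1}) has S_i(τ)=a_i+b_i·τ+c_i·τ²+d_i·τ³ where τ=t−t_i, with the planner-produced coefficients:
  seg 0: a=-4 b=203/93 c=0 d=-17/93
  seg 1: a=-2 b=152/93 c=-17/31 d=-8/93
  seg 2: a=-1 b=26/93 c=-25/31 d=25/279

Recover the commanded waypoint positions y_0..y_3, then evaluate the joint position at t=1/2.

y_0=-4 y_1=-2 y_2=-1 y_3=-5
S(1/2) = -727/248

y_0 = S_0(0) = a_0 = -4
y_1 = S_1(0) = a_1 = -2
y_2 = S_2(0) = a_2 = -1
y_3 = S_2(3) = -5
t_q=1/2 is in segment 0 (τ=1/2); S_0(τ)=-727/248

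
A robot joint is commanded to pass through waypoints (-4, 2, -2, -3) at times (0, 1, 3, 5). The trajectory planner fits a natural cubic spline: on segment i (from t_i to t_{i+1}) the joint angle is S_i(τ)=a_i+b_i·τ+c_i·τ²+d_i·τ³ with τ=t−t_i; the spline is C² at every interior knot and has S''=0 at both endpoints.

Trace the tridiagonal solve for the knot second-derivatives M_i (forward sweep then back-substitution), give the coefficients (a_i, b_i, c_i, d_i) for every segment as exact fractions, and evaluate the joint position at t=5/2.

  seg 0: a=-4 b=331/44 c=0 d=-67/44
  seg 1: a=2 b=65/22 c=-201/44 d=23/22
  seg 2: a=-2 b=-61/22 c=75/44 d=-25/88
S(5/2) = -7/22

Δ: Δ0=6, Δ1=-2, Δ2=-1/2
row 1: diag=6, rhs=-48; c'=1/3, d'=-8
row 2: denom=8−2·1/3=22/3; d'=(9−2·-8)/(22/3)=75/22
back: M2=75/22
back: M1=-8−1/3·75/22=-201/22
M: M0=0, M1=-201/22, M2=75/22, M3=0
seg 0: a=-4, c=M0/2=0, d=(M1−M0)/(6·1)=-67/44, b=Δ0−h0·(2M0+M1)/6=331/44
seg 1: a=2, c=M1/2=-201/44, d=(M2−M1)/(6·2)=23/22, b=Δ1−h1·(2M1+M2)/6=65/22
seg 2: a=-2, c=M2/2=75/44, d=(M3−M2)/(6·2)=-25/88, b=Δ2−h2·(2M2+M3)/6=-61/22
t_q=5/2 → seg 1, τ=3/2; S=2+65/22·τ+-201/44·τ²+23/22·τ³=-7/22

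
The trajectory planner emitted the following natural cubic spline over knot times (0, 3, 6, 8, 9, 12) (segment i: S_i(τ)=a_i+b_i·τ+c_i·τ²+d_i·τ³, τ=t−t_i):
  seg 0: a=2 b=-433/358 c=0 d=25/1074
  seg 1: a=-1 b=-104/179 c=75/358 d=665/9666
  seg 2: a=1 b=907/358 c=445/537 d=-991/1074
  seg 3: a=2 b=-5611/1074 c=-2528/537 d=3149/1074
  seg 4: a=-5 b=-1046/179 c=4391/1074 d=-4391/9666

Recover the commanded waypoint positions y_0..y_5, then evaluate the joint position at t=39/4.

y_0 = S_0(0) = a_0 = 2
y_1 = S_1(0) = a_1 = -1
y_2 = S_2(0) = a_2 = 1
y_3 = S_3(0) = a_3 = 2
y_4 = S_4(0) = a_4 = -5
y_5 = S_4(3) = 2
t_q=39/4 is in segment 4 (τ=3/4); S_4(τ)=-166675/22912

y_0=2 y_1=-1 y_2=1 y_3=2 y_4=-5 y_5=2
S(39/4) = -166675/22912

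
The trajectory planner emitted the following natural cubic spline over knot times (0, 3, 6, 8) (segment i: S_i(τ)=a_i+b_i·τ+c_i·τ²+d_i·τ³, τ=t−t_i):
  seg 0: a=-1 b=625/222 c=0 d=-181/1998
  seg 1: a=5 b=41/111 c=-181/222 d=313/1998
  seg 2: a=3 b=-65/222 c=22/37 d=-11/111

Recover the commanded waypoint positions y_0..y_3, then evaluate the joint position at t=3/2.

y_0 = S_0(0) = a_0 = -1
y_1 = S_1(0) = a_1 = 5
y_2 = S_2(0) = a_2 = 3
y_3 = S_2(2) = 4
t_q=3/2 is in segment 0 (τ=3/2); S_0(τ)=1727/592

y_0=-1 y_1=5 y_2=3 y_3=4
S(3/2) = 1727/592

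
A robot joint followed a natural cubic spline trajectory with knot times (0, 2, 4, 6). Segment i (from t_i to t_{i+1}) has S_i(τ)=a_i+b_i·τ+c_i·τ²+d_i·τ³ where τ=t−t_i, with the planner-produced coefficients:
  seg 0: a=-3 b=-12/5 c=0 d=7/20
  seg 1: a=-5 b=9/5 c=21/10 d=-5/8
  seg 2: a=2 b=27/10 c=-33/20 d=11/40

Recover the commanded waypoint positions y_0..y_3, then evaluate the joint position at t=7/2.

y_0 = S_0(0) = a_0 = -3
y_1 = S_1(0) = a_1 = -5
y_2 = S_2(0) = a_2 = 2
y_3 = S_2(2) = 3
t_q=7/2 is in segment 1 (τ=3/2); S_1(τ)=101/320

y_0=-3 y_1=-5 y_2=2 y_3=3
S(7/2) = 101/320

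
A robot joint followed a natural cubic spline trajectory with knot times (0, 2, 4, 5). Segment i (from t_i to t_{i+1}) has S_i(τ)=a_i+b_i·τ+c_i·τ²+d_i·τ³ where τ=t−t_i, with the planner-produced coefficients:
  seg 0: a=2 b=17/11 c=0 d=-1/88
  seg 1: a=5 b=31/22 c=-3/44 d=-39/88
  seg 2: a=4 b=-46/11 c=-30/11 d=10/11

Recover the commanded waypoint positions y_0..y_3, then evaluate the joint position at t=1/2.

y_0 = S_0(0) = a_0 = 2
y_1 = S_1(0) = a_1 = 5
y_2 = S_2(0) = a_2 = 4
y_3 = S_2(1) = -2
t_q=1/2 is in segment 0 (τ=1/2); S_0(τ)=1951/704

y_0=2 y_1=5 y_2=4 y_3=-2
S(1/2) = 1951/704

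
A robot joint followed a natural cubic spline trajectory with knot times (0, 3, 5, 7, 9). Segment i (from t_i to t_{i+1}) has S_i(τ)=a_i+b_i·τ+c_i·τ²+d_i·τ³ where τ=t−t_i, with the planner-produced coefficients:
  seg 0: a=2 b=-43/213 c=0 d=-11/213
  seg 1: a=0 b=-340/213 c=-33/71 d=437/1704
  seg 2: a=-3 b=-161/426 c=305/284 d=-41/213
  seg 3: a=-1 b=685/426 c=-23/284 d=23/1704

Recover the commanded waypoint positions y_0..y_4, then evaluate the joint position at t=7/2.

y_0=2 y_1=0 y_2=-3 y_3=-1 y_4=2
S(7/2) = -4009/4544

y_0 = S_0(0) = a_0 = 2
y_1 = S_1(0) = a_1 = 0
y_2 = S_2(0) = a_2 = -3
y_3 = S_3(0) = a_3 = -1
y_4 = S_3(2) = 2
t_q=7/2 is in segment 1 (τ=1/2); S_1(τ)=-4009/4544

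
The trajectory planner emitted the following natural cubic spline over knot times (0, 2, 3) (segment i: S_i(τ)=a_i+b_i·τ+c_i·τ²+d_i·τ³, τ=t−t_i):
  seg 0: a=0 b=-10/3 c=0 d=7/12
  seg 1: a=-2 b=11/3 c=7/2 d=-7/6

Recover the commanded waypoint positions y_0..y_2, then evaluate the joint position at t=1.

y_0=0 y_1=-2 y_2=4
S(1) = -11/4

y_0 = S_0(0) = a_0 = 0
y_1 = S_1(0) = a_1 = -2
y_2 = S_1(1) = 4
t_q=1 is in segment 0 (τ=1); S_0(τ)=-11/4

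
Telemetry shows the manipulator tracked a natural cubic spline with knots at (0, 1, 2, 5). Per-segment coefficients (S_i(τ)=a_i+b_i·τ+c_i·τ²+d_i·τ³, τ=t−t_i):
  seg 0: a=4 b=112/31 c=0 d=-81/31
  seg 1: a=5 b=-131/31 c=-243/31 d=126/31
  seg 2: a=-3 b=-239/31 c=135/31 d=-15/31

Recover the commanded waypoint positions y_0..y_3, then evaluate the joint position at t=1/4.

y_0 = S_0(0) = a_0 = 4
y_1 = S_1(0) = a_1 = 5
y_2 = S_2(0) = a_2 = -3
y_3 = S_2(3) = 0
t_q=1/4 is in segment 0 (τ=1/4); S_0(τ)=9647/1984

y_0=4 y_1=5 y_2=-3 y_3=0
S(1/4) = 9647/1984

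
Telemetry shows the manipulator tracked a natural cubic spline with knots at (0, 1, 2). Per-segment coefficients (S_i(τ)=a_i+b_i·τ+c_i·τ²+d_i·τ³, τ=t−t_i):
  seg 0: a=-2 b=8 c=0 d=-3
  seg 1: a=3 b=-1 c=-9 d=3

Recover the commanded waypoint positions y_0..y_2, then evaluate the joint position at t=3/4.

y_0=-2 y_1=3 y_2=-4
S(3/4) = 175/64

y_0 = S_0(0) = a_0 = -2
y_1 = S_1(0) = a_1 = 3
y_2 = S_1(1) = -4
t_q=3/4 is in segment 0 (τ=3/4); S_0(τ)=175/64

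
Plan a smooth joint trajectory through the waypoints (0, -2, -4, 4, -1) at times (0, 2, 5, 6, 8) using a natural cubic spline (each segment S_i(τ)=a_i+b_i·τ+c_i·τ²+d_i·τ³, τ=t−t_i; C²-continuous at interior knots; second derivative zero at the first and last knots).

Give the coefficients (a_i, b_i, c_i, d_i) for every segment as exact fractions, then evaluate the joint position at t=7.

Δ: Δ0=-1, Δ1=-2/3, Δ2=8, Δ3=-5/2
row 1: diag=10, rhs=2; c'=3/10, d'=1/5
row 2: denom=8−3·3/10=71/10; d'=(52−3·1/5)/(71/10)=514/71
row 3: denom=6−1·10/71=416/71; d'=(-63−1·514/71)/(416/71)=-4987/416
back: M3=-4987/416
back: M2=514/71−10/71·-4987/416=1857/208
back: M1=1/5−3/10·1857/208=-1031/416
M: M0=0, M1=-1031/416, M2=1857/208, M3=-4987/416, M4=0
seg 0: a=0, c=M0/2=0, d=(M1−M0)/(6·2)=-1031/4992, b=Δ0−h0·(2M0+M1)/6=-217/1248
seg 1: a=-2, c=M1/2=-1031/832, d=(M2−M1)/(6·3)=365/576, b=Δ1−h1·(2M1+M2)/6=-1655/624
seg 2: a=-4, c=M2/2=1857/416, d=(M3−M2)/(6·1)=-8701/2496, b=Δ2−h2·(2M2+M3)/6=17527/2496
seg 3: a=4, c=M3/2=-4987/832, d=(M4−M3)/(6·2)=4987/4992, b=Δ3−h3·(2M3+M4)/6=3427/624
t_q=7 → seg 3, τ=1; S=4+3427/624·τ+-4987/832·τ²+4987/4992·τ³=7483/1664

  seg 0: a=0 b=-217/1248 c=0 d=-1031/4992
  seg 1: a=-2 b=-1655/624 c=-1031/832 d=365/576
  seg 2: a=-4 b=17527/2496 c=1857/416 d=-8701/2496
  seg 3: a=4 b=3427/624 c=-4987/832 d=4987/4992
S(7) = 7483/1664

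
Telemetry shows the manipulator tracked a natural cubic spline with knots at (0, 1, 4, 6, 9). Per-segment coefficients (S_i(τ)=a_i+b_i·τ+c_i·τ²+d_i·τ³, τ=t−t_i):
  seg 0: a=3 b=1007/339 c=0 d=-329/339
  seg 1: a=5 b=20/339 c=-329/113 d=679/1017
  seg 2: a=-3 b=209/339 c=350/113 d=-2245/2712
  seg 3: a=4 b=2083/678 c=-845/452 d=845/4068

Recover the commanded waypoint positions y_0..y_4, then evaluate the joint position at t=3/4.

y_0 = S_0(0) = a_0 = 3
y_1 = S_1(0) = a_1 = 5
y_2 = S_2(0) = a_2 = -3
y_3 = S_3(0) = a_3 = 4
y_4 = S_3(3) = 2
t_q=3/4 is in segment 0 (τ=3/4); S_0(τ)=34847/7232

y_0=3 y_1=5 y_2=-3 y_3=4 y_4=2
S(3/4) = 34847/7232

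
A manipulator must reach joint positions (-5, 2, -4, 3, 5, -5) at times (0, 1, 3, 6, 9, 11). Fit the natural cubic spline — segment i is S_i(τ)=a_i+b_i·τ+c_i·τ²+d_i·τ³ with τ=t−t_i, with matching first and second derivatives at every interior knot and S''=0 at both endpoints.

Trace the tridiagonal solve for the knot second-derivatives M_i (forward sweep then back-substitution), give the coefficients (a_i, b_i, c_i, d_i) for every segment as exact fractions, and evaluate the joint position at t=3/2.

Δ: Δ0=7, Δ1=-3, Δ2=7/3, Δ3=2/3, Δ4=-5
row 1: diag=6, rhs=-60; c'=1/3, d'=-10
row 2: denom=10−2·1/3=28/3; d'=(32−2·-10)/(28/3)=39/7
row 3: denom=12−3·9/28=309/28; d'=(-10−3·39/7)/(309/28)=-748/309
row 4: denom=10−3·28/103=946/103; d'=(-34−3·-748/309)/(946/103)=-1377/473
back: M4=-1377/473
back: M3=-748/309−28/103·-1377/473=-2312/1419
back: M2=39/7−9/28·-2312/1419=2883/473
back: M1=-10−1/3·2883/473=-5691/473
M: M0=0, M1=-5691/473, M2=2883/473, M3=-2312/1419, M4=-1377/473, M5=0
seg 0: a=-5, c=M0/2=0, d=(M1−M0)/(6·1)=-1897/946, b=Δ0−h0·(2M0+M1)/6=8519/946
seg 1: a=2, c=M1/2=-5691/946, d=(M2−M1)/(6·2)=1429/946, b=Δ1−h1·(2M1+M2)/6=1414/473
seg 2: a=-4, c=M2/2=2883/946, d=(M3−M2)/(6·3)=-10961/25542, b=Δ2−h2·(2M2+M3)/6=-1394/473
seg 3: a=3, c=M3/2=-1156/1419, d=(M4−M3)/(6·3)=-1819/25542, b=Δ3−h3·(2M3+M4)/6=3549/946
seg 4: a=5, c=M4/2=-1377/946, d=(M5−M4)/(6·2)=459/1892, b=Δ4−h4·(2M4+M5)/6=-1447/473
t_q=3/2 → seg 1, τ=1/2; S=2+1414/473·τ+-5691/946·τ²+1429/946·τ³=16495/7568

  seg 0: a=-5 b=8519/946 c=0 d=-1897/946
  seg 1: a=2 b=1414/473 c=-5691/946 d=1429/946
  seg 2: a=-4 b=-1394/473 c=2883/946 d=-10961/25542
  seg 3: a=3 b=3549/946 c=-1156/1419 d=-1819/25542
  seg 4: a=5 b=-1447/473 c=-1377/946 d=459/1892
S(3/2) = 16495/7568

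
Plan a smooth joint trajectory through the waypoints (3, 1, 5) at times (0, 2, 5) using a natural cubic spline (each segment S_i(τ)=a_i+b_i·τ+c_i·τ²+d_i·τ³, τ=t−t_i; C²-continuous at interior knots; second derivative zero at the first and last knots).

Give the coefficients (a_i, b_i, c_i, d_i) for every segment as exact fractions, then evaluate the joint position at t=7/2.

  seg 0: a=3 b=-22/15 c=0 d=7/60
  seg 1: a=1 b=-1/15 c=7/10 d=-7/90
S(7/2) = 177/80

Δ: Δ0=-1, Δ1=4/3
row 1: diag=10, rhs=14; c'=3/10, d'=7/5
back: M1=7/5
M: M0=0, M1=7/5, M2=0
seg 0: a=3, c=M0/2=0, d=(M1−M0)/(6·2)=7/60, b=Δ0−h0·(2M0+M1)/6=-22/15
seg 1: a=1, c=M1/2=7/10, d=(M2−M1)/(6·3)=-7/90, b=Δ1−h1·(2M1+M2)/6=-1/15
t_q=7/2 → seg 1, τ=3/2; S=1+-1/15·τ+7/10·τ²+-7/90·τ³=177/80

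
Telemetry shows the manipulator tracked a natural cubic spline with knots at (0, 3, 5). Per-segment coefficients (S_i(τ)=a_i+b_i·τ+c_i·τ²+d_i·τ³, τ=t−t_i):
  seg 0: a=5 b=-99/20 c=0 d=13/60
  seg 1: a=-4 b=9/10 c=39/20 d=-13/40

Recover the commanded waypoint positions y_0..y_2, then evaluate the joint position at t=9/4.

y_0=5 y_1=-4 y_2=3
S(9/4) = -4697/1280

y_0 = S_0(0) = a_0 = 5
y_1 = S_1(0) = a_1 = -4
y_2 = S_1(2) = 3
t_q=9/4 is in segment 0 (τ=9/4); S_0(τ)=-4697/1280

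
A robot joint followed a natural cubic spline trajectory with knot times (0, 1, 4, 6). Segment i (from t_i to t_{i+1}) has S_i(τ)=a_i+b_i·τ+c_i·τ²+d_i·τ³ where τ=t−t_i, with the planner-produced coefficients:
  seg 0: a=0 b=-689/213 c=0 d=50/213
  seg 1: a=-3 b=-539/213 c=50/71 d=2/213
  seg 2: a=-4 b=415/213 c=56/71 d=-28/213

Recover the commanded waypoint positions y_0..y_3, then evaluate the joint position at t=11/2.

y_0=0 y_1=-3 y_2=-4 y_3=2
S(11/2) = 18/71

y_0 = S_0(0) = a_0 = 0
y_1 = S_1(0) = a_1 = -3
y_2 = S_2(0) = a_2 = -4
y_3 = S_2(2) = 2
t_q=11/2 is in segment 2 (τ=3/2); S_2(τ)=18/71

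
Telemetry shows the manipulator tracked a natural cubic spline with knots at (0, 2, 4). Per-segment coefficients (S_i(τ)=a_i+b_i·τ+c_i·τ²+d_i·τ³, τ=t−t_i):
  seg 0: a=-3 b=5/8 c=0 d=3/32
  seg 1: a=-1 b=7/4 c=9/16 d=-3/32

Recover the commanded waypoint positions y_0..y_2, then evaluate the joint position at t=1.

y_0 = S_0(0) = a_0 = -3
y_1 = S_1(0) = a_1 = -1
y_2 = S_1(2) = 4
t_q=1 is in segment 0 (τ=1); S_0(τ)=-73/32

y_0=-3 y_1=-1 y_2=4
S(1) = -73/32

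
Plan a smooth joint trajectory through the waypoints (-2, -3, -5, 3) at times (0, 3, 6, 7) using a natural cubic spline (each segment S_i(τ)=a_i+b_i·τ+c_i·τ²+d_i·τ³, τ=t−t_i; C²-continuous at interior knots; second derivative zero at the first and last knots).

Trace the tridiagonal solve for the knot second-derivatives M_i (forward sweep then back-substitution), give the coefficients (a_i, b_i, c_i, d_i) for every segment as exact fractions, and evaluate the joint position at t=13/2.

Δ: Δ0=-1/3, Δ1=-2/3, Δ2=8
row 1: diag=12, rhs=-2; c'=1/4, d'=-1/6
row 2: denom=8−3·1/4=29/4; d'=(52−3·-1/6)/(29/4)=210/29
back: M2=210/29
back: M1=-1/6−1/4·210/29=-172/87
M: M0=0, M1=-172/87, M2=210/29, M3=0
seg 0: a=-2, c=M0/2=0, d=(M1−M0)/(6·3)=-86/783, b=Δ0−h0·(2M0+M1)/6=19/29
seg 1: a=-3, c=M1/2=-86/87, d=(M2−M1)/(6·3)=401/783, b=Δ1−h1·(2M1+M2)/6=-67/29
seg 2: a=-5, c=M2/2=105/29, d=(M3−M2)/(6·1)=-35/29, b=Δ2−h2·(2M2+M3)/6=162/29
t_q=13/2 → seg 2, τ=1/2; S=-5+162/29·τ+105/29·τ²+-35/29·τ³=-337/232

  seg 0: a=-2 b=19/29 c=0 d=-86/783
  seg 1: a=-3 b=-67/29 c=-86/87 d=401/783
  seg 2: a=-5 b=162/29 c=105/29 d=-35/29
S(13/2) = -337/232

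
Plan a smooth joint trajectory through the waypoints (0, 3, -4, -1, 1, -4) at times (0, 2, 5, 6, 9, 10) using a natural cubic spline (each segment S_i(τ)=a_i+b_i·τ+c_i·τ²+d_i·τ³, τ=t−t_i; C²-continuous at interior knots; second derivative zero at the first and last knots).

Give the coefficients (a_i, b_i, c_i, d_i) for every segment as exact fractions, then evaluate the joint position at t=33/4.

  seg 0: a=0 b=7213/2550 c=0 d=-847/2550
  seg 1: a=3 b=-2951/2550 c=-847/425 d=12247/22950
  seg 2: a=-4 b=97/75 c=1433/510 d=-2813/2550
  seg 3: a=-1 b=3063/850 c=-637/1275 d=-3667/22950
  seg 4: a=1 b=-1576/425 c=-1647/850 d=549/850
S(33/4) = 150071/54400

Δ: Δ0=3/2, Δ1=-7/3, Δ2=3, Δ3=2/3, Δ4=-5
row 1: diag=10, rhs=-23; c'=3/10, d'=-23/10
row 2: denom=8−3·3/10=71/10; d'=(32−3·-23/10)/(71/10)=389/71
row 3: denom=8−1·10/71=558/71; d'=(-14−1·389/71)/(558/71)=-461/186
row 4: denom=8−3·71/186=425/62; d'=(-34−3·-461/186)/(425/62)=-1647/425
back: M4=-1647/425
back: M3=-461/186−71/186·-1647/425=-1274/1275
back: M2=389/71−10/71·-1274/1275=1433/255
back: M1=-23/10−3/10·1433/255=-1694/425
M: M0=0, M1=-1694/425, M2=1433/255, M3=-1274/1275, M4=-1647/425, M5=0
seg 0: a=0, c=M0/2=0, d=(M1−M0)/(6·2)=-847/2550, b=Δ0−h0·(2M0+M1)/6=7213/2550
seg 1: a=3, c=M1/2=-847/425, d=(M2−M1)/(6·3)=12247/22950, b=Δ1−h1·(2M1+M2)/6=-2951/2550
seg 2: a=-4, c=M2/2=1433/510, d=(M3−M2)/(6·1)=-2813/2550, b=Δ2−h2·(2M2+M3)/6=97/75
seg 3: a=-1, c=M3/2=-637/1275, d=(M4−M3)/(6·3)=-3667/22950, b=Δ3−h3·(2M3+M4)/6=3063/850
seg 4: a=1, c=M4/2=-1647/850, d=(M5−M4)/(6·1)=549/850, b=Δ4−h4·(2M4+M5)/6=-1576/425
t_q=33/4 → seg 3, τ=9/4; S=-1+3063/850·τ+-637/1275·τ²+-3667/22950·τ³=150071/54400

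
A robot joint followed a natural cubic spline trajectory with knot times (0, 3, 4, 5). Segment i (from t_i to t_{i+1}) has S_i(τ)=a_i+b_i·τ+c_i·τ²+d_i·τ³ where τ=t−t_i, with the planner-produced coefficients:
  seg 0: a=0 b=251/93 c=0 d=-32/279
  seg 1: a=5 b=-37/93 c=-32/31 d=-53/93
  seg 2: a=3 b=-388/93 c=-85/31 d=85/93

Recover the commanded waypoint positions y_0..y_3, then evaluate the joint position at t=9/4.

y_0 = S_0(0) = a_0 = 0
y_1 = S_1(0) = a_1 = 5
y_2 = S_2(0) = a_2 = 3
y_3 = S_2(1) = -3
t_q=9/4 is in segment 0 (τ=9/4); S_0(τ)=591/124

y_0=0 y_1=5 y_2=3 y_3=-3
S(9/4) = 591/124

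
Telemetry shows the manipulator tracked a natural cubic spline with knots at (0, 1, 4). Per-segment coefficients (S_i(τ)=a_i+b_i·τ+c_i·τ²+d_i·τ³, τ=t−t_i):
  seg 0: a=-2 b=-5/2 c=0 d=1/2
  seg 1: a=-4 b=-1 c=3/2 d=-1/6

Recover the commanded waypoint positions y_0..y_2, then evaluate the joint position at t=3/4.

y_0 = S_0(0) = a_0 = -2
y_1 = S_1(0) = a_1 = -4
y_2 = S_1(3) = 2
t_q=3/4 is in segment 0 (τ=3/4); S_0(τ)=-469/128

y_0=-2 y_1=-4 y_2=2
S(3/4) = -469/128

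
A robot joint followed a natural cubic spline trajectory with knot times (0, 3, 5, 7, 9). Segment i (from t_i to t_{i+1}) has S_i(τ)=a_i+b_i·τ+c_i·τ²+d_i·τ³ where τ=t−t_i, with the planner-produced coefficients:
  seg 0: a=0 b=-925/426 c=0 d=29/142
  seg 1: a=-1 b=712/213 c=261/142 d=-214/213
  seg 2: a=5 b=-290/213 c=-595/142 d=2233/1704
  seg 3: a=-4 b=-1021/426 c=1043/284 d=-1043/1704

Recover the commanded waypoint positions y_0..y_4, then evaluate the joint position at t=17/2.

y_0=0 y_1=-1 y_2=5 y_3=-4 y_4=1
S(17/2) = -6351/4544

y_0 = S_0(0) = a_0 = 0
y_1 = S_1(0) = a_1 = -1
y_2 = S_2(0) = a_2 = 5
y_3 = S_3(0) = a_3 = -4
y_4 = S_3(2) = 1
t_q=17/2 is in segment 3 (τ=3/2); S_3(τ)=-6351/4544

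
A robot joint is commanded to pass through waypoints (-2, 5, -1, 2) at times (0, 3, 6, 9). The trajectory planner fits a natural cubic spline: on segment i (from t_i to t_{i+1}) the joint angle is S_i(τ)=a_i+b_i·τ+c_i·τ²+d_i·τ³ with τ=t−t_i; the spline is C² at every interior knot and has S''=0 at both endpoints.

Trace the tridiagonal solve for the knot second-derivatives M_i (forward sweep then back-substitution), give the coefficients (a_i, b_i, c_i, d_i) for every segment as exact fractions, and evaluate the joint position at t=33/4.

  seg 0: a=-2 b=166/45 c=0 d=-61/405
  seg 1: a=5 b=-17/45 c=-61/45 d=22/81
  seg 2: a=-1 b=-53/45 c=49/45 d=-49/405
S(33/4) = 31/64

Δ: Δ0=7/3, Δ1=-2, Δ2=1
row 1: diag=12, rhs=-26; c'=1/4, d'=-13/6
row 2: denom=12−3·1/4=45/4; d'=(18−3·-13/6)/(45/4)=98/45
back: M2=98/45
back: M1=-13/6−1/4·98/45=-122/45
M: M0=0, M1=-122/45, M2=98/45, M3=0
seg 0: a=-2, c=M0/2=0, d=(M1−M0)/(6·3)=-61/405, b=Δ0−h0·(2M0+M1)/6=166/45
seg 1: a=5, c=M1/2=-61/45, d=(M2−M1)/(6·3)=22/81, b=Δ1−h1·(2M1+M2)/6=-17/45
seg 2: a=-1, c=M2/2=49/45, d=(M3−M2)/(6·3)=-49/405, b=Δ2−h2·(2M2+M3)/6=-53/45
t_q=33/4 → seg 2, τ=9/4; S=-1+-53/45·τ+49/45·τ²+-49/405·τ³=31/64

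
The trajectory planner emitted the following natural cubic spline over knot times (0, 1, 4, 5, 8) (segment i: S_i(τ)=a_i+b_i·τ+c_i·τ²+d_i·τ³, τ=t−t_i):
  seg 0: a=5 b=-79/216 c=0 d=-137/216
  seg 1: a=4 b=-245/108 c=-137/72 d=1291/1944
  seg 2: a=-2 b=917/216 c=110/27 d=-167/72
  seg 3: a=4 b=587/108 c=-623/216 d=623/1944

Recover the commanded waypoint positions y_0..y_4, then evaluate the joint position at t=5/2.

y_0 = S_0(0) = a_0 = 5
y_1 = S_1(0) = a_1 = 4
y_2 = S_2(0) = a_2 = -2
y_3 = S_3(0) = a_3 = 4
y_4 = S_3(3) = 3
t_q=5/2 is in segment 1 (τ=3/2); S_1(τ)=-277/192

y_0=5 y_1=4 y_2=-2 y_3=4 y_4=3
S(5/2) = -277/192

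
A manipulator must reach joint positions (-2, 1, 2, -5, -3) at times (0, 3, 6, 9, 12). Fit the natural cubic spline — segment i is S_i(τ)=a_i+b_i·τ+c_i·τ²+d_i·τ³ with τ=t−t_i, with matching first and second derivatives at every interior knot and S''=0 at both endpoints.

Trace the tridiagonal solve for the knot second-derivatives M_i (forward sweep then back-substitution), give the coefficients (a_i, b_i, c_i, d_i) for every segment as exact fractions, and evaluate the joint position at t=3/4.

Δ: Δ0=1, Δ1=1/3, Δ2=-7/3, Δ3=2/3
row 1: diag=12, rhs=-4; c'=1/4, d'=-1/3
row 2: denom=12−3·1/4=45/4; d'=(-16−3·-1/3)/(45/4)=-4/3
row 3: denom=12−3·4/15=56/5; d'=(18−3·-4/3)/(56/5)=55/28
back: M3=55/28
back: M2=-4/3−4/15·55/28=-13/7
back: M1=-1/3−1/4·-13/7=11/84
M: M0=0, M1=11/84, M2=-13/7, M3=55/28, M4=0
seg 0: a=-2, c=M0/2=0, d=(M1−M0)/(6·3)=11/1512, b=Δ0−h0·(2M0+M1)/6=157/168
seg 1: a=1, c=M1/2=11/168, d=(M2−M1)/(6·3)=-167/1512, b=Δ1−h1·(2M1+M2)/6=95/84
seg 2: a=2, c=M2/2=-13/14, d=(M3−M2)/(6·3)=107/504, b=Δ2−h2·(2M2+M3)/6=-35/24
seg 3: a=-5, c=M3/2=55/56, d=(M4−M3)/(6·3)=-55/504, b=Δ3−h3·(2M3+M4)/6=-109/84
t_q=3/4 → seg 0, τ=3/4; S=-2+157/168·τ+0·τ²+11/1512·τ³=-4645/3584

  seg 0: a=-2 b=157/168 c=0 d=11/1512
  seg 1: a=1 b=95/84 c=11/168 d=-167/1512
  seg 2: a=2 b=-35/24 c=-13/14 d=107/504
  seg 3: a=-5 b=-109/84 c=55/56 d=-55/504
S(3/4) = -4645/3584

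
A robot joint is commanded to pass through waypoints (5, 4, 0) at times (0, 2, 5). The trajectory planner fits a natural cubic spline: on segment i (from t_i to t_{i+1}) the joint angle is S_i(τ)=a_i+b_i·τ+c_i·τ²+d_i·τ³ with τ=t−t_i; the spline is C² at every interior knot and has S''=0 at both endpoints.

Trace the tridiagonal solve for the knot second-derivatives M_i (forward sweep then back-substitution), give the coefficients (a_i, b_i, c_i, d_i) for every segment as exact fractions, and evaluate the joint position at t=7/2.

  seg 0: a=5 b=-1/3 c=0 d=-1/24
  seg 1: a=4 b=-5/6 c=-1/4 d=1/36
S(7/2) = 73/32

Δ: Δ0=-1/2, Δ1=-4/3
row 1: diag=10, rhs=-5; c'=3/10, d'=-1/2
back: M1=-1/2
M: M0=0, M1=-1/2, M2=0
seg 0: a=5, c=M0/2=0, d=(M1−M0)/(6·2)=-1/24, b=Δ0−h0·(2M0+M1)/6=-1/3
seg 1: a=4, c=M1/2=-1/4, d=(M2−M1)/(6·3)=1/36, b=Δ1−h1·(2M1+M2)/6=-5/6
t_q=7/2 → seg 1, τ=3/2; S=4+-5/6·τ+-1/4·τ²+1/36·τ³=73/32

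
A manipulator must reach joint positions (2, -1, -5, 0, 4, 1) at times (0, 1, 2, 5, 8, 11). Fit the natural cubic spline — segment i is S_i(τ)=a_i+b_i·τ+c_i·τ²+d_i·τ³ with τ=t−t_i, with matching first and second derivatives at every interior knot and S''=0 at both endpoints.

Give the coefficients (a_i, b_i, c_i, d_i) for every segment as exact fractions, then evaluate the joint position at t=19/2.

  seg 0: a=2 b=-353/139 c=0 d=-64/139
  seg 1: a=-1 b=-545/139 c=-192/139 d=181/139
  seg 2: a=-5 b=-386/139 c=351/139 d=-1306/3753
  seg 3: a=0 b=414/139 c=-253/417 d=73/3753
  seg 4: a=4 b=-19/139 c=-60/139 d=20/417
S(19/2) = 415/139

Δ: Δ0=-3, Δ1=-4, Δ2=5/3, Δ3=4/3, Δ4=-1
row 1: diag=4, rhs=-6; c'=1/4, d'=-3/2
row 2: denom=8−1·1/4=31/4; d'=(34−1·-3/2)/(31/4)=142/31
row 3: denom=12−3·12/31=336/31; d'=(-2−3·142/31)/(336/31)=-61/42
row 4: denom=12−3·31/112=1251/112; d'=(-14−3·-61/42)/(1251/112)=-120/139
back: M4=-120/139
back: M3=-61/42−31/112·-120/139=-506/417
back: M2=142/31−12/31·-506/417=702/139
back: M1=-3/2−1/4·702/139=-384/139
M: M0=0, M1=-384/139, M2=702/139, M3=-506/417, M4=-120/139, M5=0
seg 0: a=2, c=M0/2=0, d=(M1−M0)/(6·1)=-64/139, b=Δ0−h0·(2M0+M1)/6=-353/139
seg 1: a=-1, c=M1/2=-192/139, d=(M2−M1)/(6·1)=181/139, b=Δ1−h1·(2M1+M2)/6=-545/139
seg 2: a=-5, c=M2/2=351/139, d=(M3−M2)/(6·3)=-1306/3753, b=Δ2−h2·(2M2+M3)/6=-386/139
seg 3: a=0, c=M3/2=-253/417, d=(M4−M3)/(6·3)=73/3753, b=Δ3−h3·(2M3+M4)/6=414/139
seg 4: a=4, c=M4/2=-60/139, d=(M5−M4)/(6·3)=20/417, b=Δ4−h4·(2M4+M5)/6=-19/139
t_q=19/2 → seg 4, τ=3/2; S=4+-19/139·τ+-60/139·τ²+20/417·τ³=415/139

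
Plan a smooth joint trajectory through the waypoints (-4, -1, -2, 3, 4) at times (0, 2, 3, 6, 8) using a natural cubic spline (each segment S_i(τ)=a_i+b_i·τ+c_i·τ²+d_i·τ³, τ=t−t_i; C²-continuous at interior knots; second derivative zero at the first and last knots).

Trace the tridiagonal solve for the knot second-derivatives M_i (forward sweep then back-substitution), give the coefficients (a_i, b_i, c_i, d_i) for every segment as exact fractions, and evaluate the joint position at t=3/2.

Δ: Δ0=3/2, Δ1=-1, Δ2=5/3, Δ3=1/2
row 1: diag=6, rhs=-15; c'=1/6, d'=-5/2
row 2: denom=8−1·1/6=47/6; d'=(16−1·-5/2)/(47/6)=111/47
row 3: denom=10−3·18/47=416/47; d'=(-7−3·111/47)/(416/47)=-331/208
back: M3=-331/208
back: M2=111/47−18/47·-331/208=309/104
back: M1=-5/2−1/6·309/104=-623/208
M: M0=0, M1=-623/208, M2=309/104, M3=-331/208, M4=0
seg 0: a=-4, c=M0/2=0, d=(M1−M0)/(6·2)=-623/2496, b=Δ0−h0·(2M0+M1)/6=1559/624
seg 1: a=-1, c=M1/2=-623/416, d=(M2−M1)/(6·1)=1241/1248, b=Δ1−h1·(2M1+M2)/6=-155/312
seg 2: a=-2, c=M2/2=309/208, d=(M3−M2)/(6·3)=-73/288, b=Δ2−h2·(2M2+M3)/6=-635/1248
seg 3: a=3, c=M3/2=-331/416, d=(M4−M3)/(6·2)=331/2496, b=Δ3−h3·(2M3+M4)/6=487/312
t_q=3/2 → seg 0, τ=3/2; S=-4+1559/624·τ+0·τ²+-623/2496·τ³=-7287/6656

  seg 0: a=-4 b=1559/624 c=0 d=-623/2496
  seg 1: a=-1 b=-155/312 c=-623/416 d=1241/1248
  seg 2: a=-2 b=-635/1248 c=309/208 d=-73/288
  seg 3: a=3 b=487/312 c=-331/416 d=331/2496
S(3/2) = -7287/6656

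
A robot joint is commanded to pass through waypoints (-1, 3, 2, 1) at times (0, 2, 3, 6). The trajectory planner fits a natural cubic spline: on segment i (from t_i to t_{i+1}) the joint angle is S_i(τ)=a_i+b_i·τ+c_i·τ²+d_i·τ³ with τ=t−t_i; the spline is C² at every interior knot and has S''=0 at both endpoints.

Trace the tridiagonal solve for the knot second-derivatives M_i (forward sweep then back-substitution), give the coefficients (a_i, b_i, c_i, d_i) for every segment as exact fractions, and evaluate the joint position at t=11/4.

Δ: Δ0=2, Δ1=-1, Δ2=-1/3
row 1: diag=6, rhs=-18; c'=1/6, d'=-3
row 2: denom=8−1·1/6=47/6; d'=(4−1·-3)/(47/6)=42/47
back: M2=42/47
back: M1=-3−1/6·42/47=-148/47
M: M0=0, M1=-148/47, M2=42/47, M3=0
seg 0: a=-1, c=M0/2=0, d=(M1−M0)/(6·2)=-37/141, b=Δ0−h0·(2M0+M1)/6=430/141
seg 1: a=3, c=M1/2=-74/47, d=(M2−M1)/(6·1)=95/141, b=Δ1−h1·(2M1+M2)/6=-14/141
seg 2: a=2, c=M2/2=21/47, d=(M3−M2)/(6·3)=-7/141, b=Δ2−h2·(2M2+M3)/6=-173/141
t_q=11/4 → seg 1, τ=3/4; S=3+-14/141·τ+-74/47·τ²+95/141·τ³=6991/3008

  seg 0: a=-1 b=430/141 c=0 d=-37/141
  seg 1: a=3 b=-14/141 c=-74/47 d=95/141
  seg 2: a=2 b=-173/141 c=21/47 d=-7/141
S(11/4) = 6991/3008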